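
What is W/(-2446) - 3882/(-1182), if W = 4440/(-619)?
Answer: 490240279/149136289 ≈ 3.2872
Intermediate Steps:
W = -4440/619 (W = 4440*(-1/619) = -4440/619 ≈ -7.1729)
W/(-2446) - 3882/(-1182) = -4440/619/(-2446) - 3882/(-1182) = -4440/619*(-1/2446) - 3882*(-1/1182) = 2220/757037 + 647/197 = 490240279/149136289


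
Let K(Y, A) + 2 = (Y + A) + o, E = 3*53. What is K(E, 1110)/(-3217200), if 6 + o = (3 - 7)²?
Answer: -1277/3217200 ≈ -0.00039693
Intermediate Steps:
E = 159
o = 10 (o = -6 + (3 - 7)² = -6 + (-4)² = -6 + 16 = 10)
K(Y, A) = 8 + A + Y (K(Y, A) = -2 + ((Y + A) + 10) = -2 + ((A + Y) + 10) = -2 + (10 + A + Y) = 8 + A + Y)
K(E, 1110)/(-3217200) = (8 + 1110 + 159)/(-3217200) = 1277*(-1/3217200) = -1277/3217200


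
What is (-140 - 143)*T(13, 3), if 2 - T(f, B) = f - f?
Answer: -566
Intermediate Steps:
T(f, B) = 2 (T(f, B) = 2 - (f - f) = 2 - 1*0 = 2 + 0 = 2)
(-140 - 143)*T(13, 3) = (-140 - 143)*2 = -283*2 = -566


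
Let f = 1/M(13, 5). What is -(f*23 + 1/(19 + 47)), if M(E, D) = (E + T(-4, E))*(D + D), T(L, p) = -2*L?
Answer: -48/385 ≈ -0.12468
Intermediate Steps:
M(E, D) = 2*D*(8 + E) (M(E, D) = (E - 2*(-4))*(D + D) = (E + 8)*(2*D) = (8 + E)*(2*D) = 2*D*(8 + E))
f = 1/210 (f = 1/(2*5*(8 + 13)) = 1/(2*5*21) = 1/210 ≈ 0.0047619)
-(f*23 + 1/(19 + 47)) = -((1/210)*23 + 1/(19 + 47)) = -(23/210 + 1/66) = -1*48/385 = -48/385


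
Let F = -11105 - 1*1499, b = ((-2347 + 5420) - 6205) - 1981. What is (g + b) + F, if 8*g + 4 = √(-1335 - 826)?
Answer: -35435/2 + I*√2161/8 ≈ -17718.0 + 5.8108*I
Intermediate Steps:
b = -5113 (b = (3073 - 6205) - 1981 = -3132 - 1981 = -5113)
g = -½ + I*√2161/8 (g = -½ + √(-1335 - 826)/8 = -½ + √(-2161)/8 = -½ + (I*√2161)/8 = -½ + I*√2161/8 ≈ -0.5 + 5.8108*I)
F = -12604 (F = -11105 - 1499 = -12604)
(g + b) + F = ((-½ + I*√2161/8) - 5113) - 12604 = (-10227/2 + I*√2161/8) - 12604 = -35435/2 + I*√2161/8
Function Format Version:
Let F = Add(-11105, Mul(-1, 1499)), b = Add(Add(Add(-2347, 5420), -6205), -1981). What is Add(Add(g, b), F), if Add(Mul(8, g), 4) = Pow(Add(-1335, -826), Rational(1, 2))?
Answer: Add(Rational(-35435, 2), Mul(Rational(1, 8), I, Pow(2161, Rational(1, 2)))) ≈ Add(-17718., Mul(5.8108, I))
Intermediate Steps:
b = -5113 (b = Add(Add(3073, -6205), -1981) = Add(-3132, -1981) = -5113)
g = Add(Rational(-1, 2), Mul(Rational(1, 8), I, Pow(2161, Rational(1, 2)))) (g = Add(Rational(-1, 2), Mul(Rational(1, 8), Pow(Add(-1335, -826), Rational(1, 2)))) = Add(Rational(-1, 2), Mul(Rational(1, 8), Pow(-2161, Rational(1, 2)))) = Add(Rational(-1, 2), Mul(Rational(1, 8), Mul(I, Pow(2161, Rational(1, 2))))) = Add(Rational(-1, 2), Mul(Rational(1, 8), I, Pow(2161, Rational(1, 2)))) ≈ Add(-0.50000, Mul(5.8108, I)))
F = -12604 (F = Add(-11105, -1499) = -12604)
Add(Add(g, b), F) = Add(Add(Add(Rational(-1, 2), Mul(Rational(1, 8), I, Pow(2161, Rational(1, 2)))), -5113), -12604) = Add(Add(Rational(-10227, 2), Mul(Rational(1, 8), I, Pow(2161, Rational(1, 2)))), -12604) = Add(Rational(-35435, 2), Mul(Rational(1, 8), I, Pow(2161, Rational(1, 2))))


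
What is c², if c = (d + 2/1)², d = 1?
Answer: 81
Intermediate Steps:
c = 9 (c = (1 + 2/1)² = (1 + 2*1)² = (1 + 2)² = 3² = 9)
c² = 9² = 81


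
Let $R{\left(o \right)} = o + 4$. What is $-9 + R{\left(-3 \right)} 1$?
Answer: $-8$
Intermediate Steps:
$R{\left(o \right)} = 4 + o$
$-9 + R{\left(-3 \right)} 1 = -9 + \left(4 - 3\right) 1 = -9 + 1 \cdot 1 = -9 + 1 = -8$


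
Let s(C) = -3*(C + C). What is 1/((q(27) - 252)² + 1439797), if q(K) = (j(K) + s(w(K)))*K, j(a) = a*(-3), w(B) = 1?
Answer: 1/8204998 ≈ 1.2188e-7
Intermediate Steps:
s(C) = -6*C
j(a) = -3*a
q(K) = K*(-6 - 3*K) (q(K) = (-3*K - 6*1)*K = (-3*K - 6)*K = (-6 - 3*K)*K = K*(-6 - 3*K))
1/((q(27) - 252)² + 1439797) = 1/((-3*27*(2 + 27) - 252)² + 1439797) = 1/((-3*27*29 - 252)² + 1439797) = 1/((-2349 - 252)² + 1439797) = 1/((-2601)² + 1439797) = 1/(6765201 + 1439797) = 1/8204998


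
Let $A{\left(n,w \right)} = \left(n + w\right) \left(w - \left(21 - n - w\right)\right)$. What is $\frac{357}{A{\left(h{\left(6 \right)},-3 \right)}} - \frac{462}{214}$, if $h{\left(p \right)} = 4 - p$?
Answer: $\frac{4704}{15515} \approx 0.30319$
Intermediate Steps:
$A{\left(n,w \right)} = \left(n + w\right) \left(-21 + n + 2 w\right)$ ($A{\left(n,w \right)} = \left(n + w\right) \left(w + \left(-21 + n + w\right)\right) = \left(n + w\right) \left(-21 + n + 2 w\right)$)
$\frac{357}{A{\left(h{\left(6 \right)},-3 \right)}} - \frac{462}{214} = \frac{357}{\left(4 - 6\right)^{2} - 21 \left(4 - 6\right) - -63 + 2 \left(-3\right)^{2} + 3 \left(4 - 6\right) \left(-3\right)} - \frac{462}{214} = \frac{357}{\left(4 - 6\right)^{2} - 21 \left(4 - 6\right) + 63 + 2 \cdot 9 + 3 \left(4 - 6\right) \left(-3\right)} - \frac{231}{107} = \frac{357}{\left(-2\right)^{2} - -42 + 63 + 18 + 3 \left(-2\right) \left(-3\right)} - \frac{231}{107} = \frac{357}{4 + 42 + 63 + 18 + 18} - \frac{231}{107} = \frac{357}{145} - \frac{231}{107} = \frac{4704}{15515}$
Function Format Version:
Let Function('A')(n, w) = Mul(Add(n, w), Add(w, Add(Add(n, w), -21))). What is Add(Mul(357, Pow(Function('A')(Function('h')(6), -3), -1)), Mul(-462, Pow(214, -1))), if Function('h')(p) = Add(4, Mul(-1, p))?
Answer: Rational(4704, 15515) ≈ 0.30319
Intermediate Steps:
Function('A')(n, w) = Mul(Add(n, w), Add(-21, n, Mul(2, w))) (Function('A')(n, w) = Mul(Add(n, w), Add(w, Add(-21, n, w))) = Mul(Add(n, w), Add(-21, n, Mul(2, w))))
Add(Mul(357, Pow(Function('A')(Function('h')(6), -3), -1)), Mul(-462, Pow(214, -1))) = Add(Mul(357, Pow(Add(Pow(Add(4, Mul(-1, 6)), 2), Mul(-21, Add(4, Mul(-1, 6))), Mul(-21, -3), Mul(2, Pow(-3, 2)), Mul(3, Add(4, Mul(-1, 6)), -3)), -1)), Mul(-462, Pow(214, -1))) = Add(Mul(357, Pow(Add(Pow(Add(4, -6), 2), Mul(-21, Add(4, -6)), 63, Mul(2, 9), Mul(3, Add(4, -6), -3)), -1)), Mul(-462, Rational(1, 214))) = Add(Mul(357, Pow(Add(Pow(-2, 2), Mul(-21, -2), 63, 18, Mul(3, -2, -3)), -1)), Rational(-231, 107)) = Add(Mul(357, Pow(Add(4, 42, 63, 18, 18), -1)), Rational(-231, 107)) = Add(Mul(357, Pow(145, -1)), Rational(-231, 107)) = Add(Mul(357, Rational(1, 145)), Rational(-231, 107)) = Add(Rational(357, 145), Rational(-231, 107)) = Rational(4704, 15515)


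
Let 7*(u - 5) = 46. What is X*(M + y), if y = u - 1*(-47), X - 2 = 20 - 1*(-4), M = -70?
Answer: -2080/7 ≈ -297.14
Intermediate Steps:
X = 26 (X = 2 + (20 - 1*(-4)) = 2 + (20 + 4) = 2 + 24 = 26)
u = 81/7 (u = 5 + (1/7)*46 = 5 + 46/7 = 81/7 ≈ 11.571)
y = 410/7 (y = 81/7 - 1*(-47) = 81/7 + 47 = 410/7 ≈ 58.571)
X*(M + y) = 26*(-70 + 410/7) = 26*(-80/7) = -2080/7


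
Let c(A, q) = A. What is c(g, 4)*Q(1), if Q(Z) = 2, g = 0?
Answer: 0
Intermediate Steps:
c(g, 4)*Q(1) = 0*2 = 0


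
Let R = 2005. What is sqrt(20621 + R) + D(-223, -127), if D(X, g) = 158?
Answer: 158 + 3*sqrt(2514) ≈ 308.42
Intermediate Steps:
sqrt(20621 + R) + D(-223, -127) = sqrt(20621 + 2005) + 158 = sqrt(22626) + 158 = 3*sqrt(2514) + 158 = 158 + 3*sqrt(2514)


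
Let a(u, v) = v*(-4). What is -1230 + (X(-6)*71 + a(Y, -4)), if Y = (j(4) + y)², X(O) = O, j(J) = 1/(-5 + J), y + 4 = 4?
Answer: -1640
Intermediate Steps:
y = 0 (y = -4 + 4 = 0)
Y = 1 (Y = (1/(-5 + 4) + 0)² = (1/(-1) + 0)² = (-1 + 0)² = (-1)² = 1)
a(u, v) = -4*v
-1230 + (X(-6)*71 + a(Y, -4)) = -1230 + (-6*71 - 4*(-4)) = -1230 + (-426 + 16) = -1230 - 410 = -1640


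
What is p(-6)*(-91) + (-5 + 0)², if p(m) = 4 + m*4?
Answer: 1845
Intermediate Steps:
p(m) = 4 + 4*m
p(-6)*(-91) + (-5 + 0)² = (4 + 4*(-6))*(-91) + (-5 + 0)² = (4 - 24)*(-91) + (-5)² = -20*(-91) + 25 = 1820 + 25 = 1845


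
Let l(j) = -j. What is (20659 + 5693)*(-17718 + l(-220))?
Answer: -461107296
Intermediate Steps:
(20659 + 5693)*(-17718 + l(-220)) = (20659 + 5693)*(-17718 - 1*(-220)) = 26352*(-17718 + 220) = 26352*(-17498) = -461107296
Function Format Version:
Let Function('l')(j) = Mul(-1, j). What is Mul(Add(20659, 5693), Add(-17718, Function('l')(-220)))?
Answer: -461107296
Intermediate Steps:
Mul(Add(20659, 5693), Add(-17718, Function('l')(-220))) = Mul(Add(20659, 5693), Add(-17718, Mul(-1, -220))) = Mul(26352, Add(-17718, 220)) = Mul(26352, -17498) = -461107296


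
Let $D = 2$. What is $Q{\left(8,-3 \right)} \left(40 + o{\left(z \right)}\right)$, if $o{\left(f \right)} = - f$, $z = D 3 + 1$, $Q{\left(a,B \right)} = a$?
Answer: $264$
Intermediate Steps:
$z = 7$ ($z = 2 \cdot 3 + 1 = 6 + 1 = 7$)
$Q{\left(8,-3 \right)} \left(40 + o{\left(z \right)}\right) = 8 \left(40 - 7\right) = 8 \cdot 33 = 264$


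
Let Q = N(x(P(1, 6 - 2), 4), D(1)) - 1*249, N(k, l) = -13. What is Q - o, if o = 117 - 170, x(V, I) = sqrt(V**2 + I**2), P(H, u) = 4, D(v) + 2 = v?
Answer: -209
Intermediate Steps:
D(v) = -2 + v
x(V, I) = sqrt(I**2 + V**2)
o = -53
Q = -262 (Q = -13 - 1*249 = -13 - 249 = -262)
Q - o = -262 - 1*(-53) = -262 + 53 = -209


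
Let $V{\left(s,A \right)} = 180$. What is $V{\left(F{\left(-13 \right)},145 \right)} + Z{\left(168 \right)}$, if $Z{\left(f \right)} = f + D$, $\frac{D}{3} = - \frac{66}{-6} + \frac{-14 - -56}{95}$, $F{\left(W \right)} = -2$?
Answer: $\frac{36321}{95} \approx 382.33$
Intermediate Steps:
$D = \frac{3261}{95}$ ($D = 3 \left(- \frac{66}{-6} + \frac{-14 - -56}{95}\right) = 3 \left(\left(-66\right) \left(- \frac{1}{6}\right) + \left(-14 + 56\right) \frac{1}{95}\right) = 3 \left(11 + 42 \cdot \frac{1}{95}\right) = 3 \left(11 + \frac{42}{95}\right) = 3 \cdot \frac{1087}{95} = \frac{3261}{95} \approx 34.326$)
$Z{\left(f \right)} = \frac{3261}{95} + f$ ($Z{\left(f \right)} = f + \frac{3261}{95} = \frac{3261}{95} + f$)
$V{\left(F{\left(-13 \right)},145 \right)} + Z{\left(168 \right)} = 180 + \left(\frac{3261}{95} + 168\right) = 180 + \frac{19221}{95} = \frac{36321}{95}$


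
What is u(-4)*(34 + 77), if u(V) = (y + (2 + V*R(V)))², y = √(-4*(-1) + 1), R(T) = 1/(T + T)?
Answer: 4995/4 + 555*√5 ≈ 2489.8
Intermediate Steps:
R(T) = 1/(2*T)
y = √5 (y = √(4 + 1) = √5 ≈ 2.2361)
u(V) = (5/2 + √5)² (u(V) = (√5 + (2 + V*(1/(2*V))))² = (√5 + (2 + ½))² = (√5 + 5/2)² = (5/2 + √5)²)
u(-4)*(34 + 77) = (45/4 + 5*√5)*(34 + 77) = (45/4 + 5*√5)*111 = 4995/4 + 555*√5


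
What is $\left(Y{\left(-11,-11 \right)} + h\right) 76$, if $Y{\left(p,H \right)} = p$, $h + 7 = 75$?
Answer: $4332$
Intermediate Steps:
$h = 68$ ($h = -7 + 75 = 68$)
$\left(Y{\left(-11,-11 \right)} + h\right) 76 = \left(-11 + 68\right) 76 = 57 \cdot 76 = 4332$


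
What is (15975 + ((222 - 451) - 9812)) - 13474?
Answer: -7540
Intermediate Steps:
(15975 + ((222 - 451) - 9812)) - 13474 = (15975 + (-229 - 9812)) - 13474 = (15975 - 10041) - 13474 = 5934 - 13474 = -7540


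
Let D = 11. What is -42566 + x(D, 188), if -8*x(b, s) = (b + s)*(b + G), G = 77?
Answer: -44755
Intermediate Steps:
x(b, s) = -(77 + b)*(b + s)/8 (x(b, s) = -(b + s)*(b + 77)/8 = -(b + s)*(77 + b)/8 = -(77 + b)*(b + s)/8)
-42566 + x(D, 188) = -42566 + (-77/8*11 - 77/8*188 - ⅛*11² - ⅛*11*188) = -42566 + (-847/8 - 3619/2 - ⅛*121 - 517/2) = -42566 + (-847/8 - 3619/2 - 121/8 - 517/2) = -42566 - 2189 = -44755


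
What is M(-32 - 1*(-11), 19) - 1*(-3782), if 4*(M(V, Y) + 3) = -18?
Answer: 7549/2 ≈ 3774.5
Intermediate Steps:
M(V, Y) = -15/2 (M(V, Y) = -3 + (¼)*(-18) = -3 - 9/2 = -15/2)
M(-32 - 1*(-11), 19) - 1*(-3782) = -15/2 - 1*(-3782) = -15/2 + 3782 = 7549/2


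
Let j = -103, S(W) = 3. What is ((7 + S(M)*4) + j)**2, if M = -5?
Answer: 7056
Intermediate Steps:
((7 + S(M)*4) + j)**2 = ((7 + 3*4) - 103)**2 = ((7 + 12) - 103)**2 = (19 - 103)**2 = (-84)**2 = 7056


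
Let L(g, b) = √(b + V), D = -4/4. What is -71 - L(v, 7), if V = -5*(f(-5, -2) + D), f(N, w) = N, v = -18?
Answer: -71 - √37 ≈ -77.083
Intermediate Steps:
D = -1 (D = -4*¼ = -1)
V = 30 (V = -5*(-5 - 1) = -5*(-6) = 30)
L(g, b) = √(30 + b) (L(g, b) = √(b + 30) = √(30 + b))
-71 - L(v, 7) = -71 - √(30 + 7) = -71 - √37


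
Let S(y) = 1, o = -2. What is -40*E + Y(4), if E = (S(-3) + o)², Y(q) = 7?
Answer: -33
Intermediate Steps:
E = 1 (E = (1 - 2)² = (-1)² = 1)
-40*E + Y(4) = -40*1 + 7 = -40 + 7 = -33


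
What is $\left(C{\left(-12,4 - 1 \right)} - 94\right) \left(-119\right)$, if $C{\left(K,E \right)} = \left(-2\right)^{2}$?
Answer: $10710$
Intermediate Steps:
$C{\left(K,E \right)} = 4$
$\left(C{\left(-12,4 - 1 \right)} - 94\right) \left(-119\right) = \left(4 - 94\right) \left(-119\right) = \left(-90\right) \left(-119\right) = 10710$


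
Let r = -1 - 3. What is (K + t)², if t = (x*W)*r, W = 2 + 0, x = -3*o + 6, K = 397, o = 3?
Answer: 177241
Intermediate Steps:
r = -4
x = -3 (x = -3*3 + 6 = -9 + 6 = -3)
W = 2
t = 24 (t = -3*2*(-4) = -6*(-4) = 24)
(K + t)² = (397 + 24)² = 421² = 177241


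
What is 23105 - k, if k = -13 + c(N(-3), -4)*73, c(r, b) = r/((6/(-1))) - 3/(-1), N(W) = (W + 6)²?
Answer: 46017/2 ≈ 23009.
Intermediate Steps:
N(W) = (6 + W)²
c(r, b) = 3 - r/6 (c(r, b) = r/((6*(-1))) - 3*(-1) = r/(-6) + 3 = r*(-⅙) + 3 = -r/6 + 3 = 3 - r/6)
k = 193/2 (k = -13 + (3 - (6 - 3)²/6)*73 = -13 + (3 - ⅙*3²)*73 = -13 + (3 - ⅙*9)*73 = -13 + (3 - 3/2)*73 = -13 + (3/2)*73 = -13 + 219/2 = 193/2 ≈ 96.500)
23105 - k = 23105 - 1*193/2 = 23105 - 193/2 = 46017/2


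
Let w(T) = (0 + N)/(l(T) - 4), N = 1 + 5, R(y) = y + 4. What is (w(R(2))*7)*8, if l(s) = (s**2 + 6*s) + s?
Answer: 168/37 ≈ 4.5405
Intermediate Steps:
R(y) = 4 + y
l(s) = s**2 + 7*s
N = 6
w(T) = 6/(-4 + T*(7 + T)) (w(T) = (0 + 6)/(T*(7 + T) - 4) = 6/(-4 + T*(7 + T)))
(w(R(2))*7)*8 = ((6/(-4 + (4 + 2)*(7 + (4 + 2))))*7)*8 = ((6/(-4 + 6*(7 + 6)))*7)*8 = ((6/(-4 + 6*13))*7)*8 = ((6/(-4 + 78))*7)*8 = ((6/74)*7)*8 = ((6*(1/74))*7)*8 = ((3/37)*7)*8 = (21/37)*8 = 168/37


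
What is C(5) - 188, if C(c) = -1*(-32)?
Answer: -156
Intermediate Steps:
C(c) = 32
C(5) - 188 = 32 - 188 = -156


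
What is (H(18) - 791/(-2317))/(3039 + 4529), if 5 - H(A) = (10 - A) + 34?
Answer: -3419/1252504 ≈ -0.0027297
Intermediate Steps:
H(A) = -39 + A (H(A) = 5 - ((10 - A) + 34) = 5 - (44 - A) = 5 + (-44 + A) = -39 + A)
(H(18) - 791/(-2317))/(3039 + 4529) = ((-39 + 18) - 791/(-2317))/(3039 + 4529) = (-21 - 791*(-1/2317))/7568 = (-21 + 113/331)*(1/7568) = -6838/331*1/7568 = -3419/1252504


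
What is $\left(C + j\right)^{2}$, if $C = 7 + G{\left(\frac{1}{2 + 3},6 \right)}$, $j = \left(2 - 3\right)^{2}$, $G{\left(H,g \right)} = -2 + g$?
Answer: $144$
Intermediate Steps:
$j = 1$ ($j = \left(-1\right)^{2} = 1$)
$C = 11$ ($C = 7 + \left(-2 + 6\right) = 7 + 4 = 11$)
$\left(C + j\right)^{2} = \left(11 + 1\right)^{2} = 12^{2} = 144$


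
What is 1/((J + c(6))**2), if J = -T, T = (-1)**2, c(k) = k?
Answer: 1/25 ≈ 0.040000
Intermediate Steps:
T = 1
J = -1 (J = -1*1 = -1)
1/((J + c(6))**2) = 1/((-1 + 6)**2) = 1/(5**2) = 1/25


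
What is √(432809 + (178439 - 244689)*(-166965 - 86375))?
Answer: √16784207809 ≈ 1.2955e+5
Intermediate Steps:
√(432809 + (178439 - 244689)*(-166965 - 86375)) = √(432809 - 66250*(-253340)) = √(432809 + 16783775000) = √16784207809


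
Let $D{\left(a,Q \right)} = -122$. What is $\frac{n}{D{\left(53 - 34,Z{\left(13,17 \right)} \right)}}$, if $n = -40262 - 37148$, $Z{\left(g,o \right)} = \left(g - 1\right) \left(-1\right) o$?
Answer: $\frac{38705}{61} \approx 634.51$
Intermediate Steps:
$Z{\left(g,o \right)} = o \left(1 - g\right)$ ($Z{\left(g,o \right)} = \left(g - 1\right) \left(-1\right) o = \left(-1 + g\right) \left(-1\right) o = \left(1 - g\right) o = o \left(1 - g\right)$)
$n = -77410$
$\frac{n}{D{\left(53 - 34,Z{\left(13,17 \right)} \right)}} = - \frac{77410}{-122} = \left(-77410\right) \left(- \frac{1}{122}\right) = \frac{38705}{61}$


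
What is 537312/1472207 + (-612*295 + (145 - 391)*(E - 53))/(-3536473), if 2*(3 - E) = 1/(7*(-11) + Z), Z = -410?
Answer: 1046014568888133/2535526688978657 ≈ 0.41254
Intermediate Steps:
E = 2923/974 (E = 3 - 1/(2*(7*(-11) - 410)) = 3 - 1/(2*(-77 - 410)) = 3 - ½/(-487) = 3 - ½*(-1/487) = 3 + 1/974 = 2923/974 ≈ 3.0010)
537312/1472207 + (-612*295 + (145 - 391)*(E - 53))/(-3536473) = 537312/1472207 + (-612*295 + (145 - 391)*(2923/974 - 53))/(-3536473) = 537312*(1/1472207) + (-180540 - 246*(-48699/974))*(-1/3536473) = 537312/1472207 + (-180540 + 5989977/487)*(-1/3536473) = 537312/1472207 - 81933003/487*(-1/3536473) = 537312/1472207 + 81933003/1722262351 = 1046014568888133/2535526688978657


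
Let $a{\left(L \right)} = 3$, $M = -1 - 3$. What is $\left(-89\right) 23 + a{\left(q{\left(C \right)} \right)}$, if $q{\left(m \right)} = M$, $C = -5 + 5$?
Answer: $-2044$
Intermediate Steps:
$C = 0$
$M = -4$ ($M = -1 - 3 = -4$)
$q{\left(m \right)} = -4$
$\left(-89\right) 23 + a{\left(q{\left(C \right)} \right)} = \left(-89\right) 23 + 3 = -2047 + 3 = -2044$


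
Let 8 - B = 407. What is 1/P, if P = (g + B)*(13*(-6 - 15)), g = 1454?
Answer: -1/288015 ≈ -3.4720e-6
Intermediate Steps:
B = -399 (B = 8 - 1*407 = 8 - 407 = -399)
P = -288015 (P = (1454 - 399)*(13*(-6 - 15)) = 1055*(13*(-21)) = 1055*(-273) = -288015)
1/P = 1/(-288015) = -1/288015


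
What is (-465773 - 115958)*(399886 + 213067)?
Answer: -356573761643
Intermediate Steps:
(-465773 - 115958)*(399886 + 213067) = -581731*612953 = -356573761643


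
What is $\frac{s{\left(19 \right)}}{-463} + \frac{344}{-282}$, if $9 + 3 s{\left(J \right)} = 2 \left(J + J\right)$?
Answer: $- \frac{27595}{21761} \approx -1.2681$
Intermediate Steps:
$s{\left(J \right)} = -3 + \frac{4 J}{3}$ ($s{\left(J \right)} = -3 + \frac{2 \left(J + J\right)}{3} = -3 + \frac{2 \cdot 2 J}{3} = -3 + \frac{4 J}{3}$)
$\frac{s{\left(19 \right)}}{-463} + \frac{344}{-282} = \frac{-3 + \frac{4}{3} \cdot 19}{-463} + \frac{344}{-282} = \left(-3 + \frac{76}{3}\right) \left(- \frac{1}{463}\right) + 344 \left(- \frac{1}{282}\right) = \frac{67}{3} \left(- \frac{1}{463}\right) - \frac{172}{141} = - \frac{67}{1389} - \frac{172}{141} = - \frac{27595}{21761}$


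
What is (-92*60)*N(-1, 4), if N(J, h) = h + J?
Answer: -16560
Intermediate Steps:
N(J, h) = J + h
(-92*60)*N(-1, 4) = (-92*60)*(-1 + 4) = -5520*3 = -16560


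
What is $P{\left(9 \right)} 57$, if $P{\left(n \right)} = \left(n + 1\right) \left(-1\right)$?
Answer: $-570$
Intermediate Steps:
$P{\left(n \right)} = -1 - n$ ($P{\left(n \right)} = \left(1 + n\right) \left(-1\right) = -1 - n$)
$P{\left(9 \right)} 57 = \left(-1 - 9\right) 57 = \left(-10\right) 57 = -570$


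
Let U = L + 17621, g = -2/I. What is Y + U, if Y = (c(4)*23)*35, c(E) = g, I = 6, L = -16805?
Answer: 1643/3 ≈ 547.67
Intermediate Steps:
g = -1/3 (g = -2/6 = -2*1/6 = -1/3 ≈ -0.33333)
c(E) = -1/3
Y = -805/3 (Y = -1/3*23*35 = -23/3*35 = -805/3 ≈ -268.33)
U = 816 (U = -16805 + 17621 = 816)
Y + U = -805/3 + 816 = 1643/3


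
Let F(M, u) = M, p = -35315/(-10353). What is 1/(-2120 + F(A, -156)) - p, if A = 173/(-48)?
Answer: -514322977/150758907 ≈ -3.4116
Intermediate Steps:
p = 5045/1479 (p = -35315*(-1/10353) = 5045/1479 ≈ 3.4111)
A = -173/48 (A = 173*(-1/48) = -173/48 ≈ -3.6042)
1/(-2120 + F(A, -156)) - p = 1/(-2120 - 173/48) - 1*5045/1479 = 1/(-101933/48) - 5045/1479 = -48/101933 - 5045/1479 = -514322977/150758907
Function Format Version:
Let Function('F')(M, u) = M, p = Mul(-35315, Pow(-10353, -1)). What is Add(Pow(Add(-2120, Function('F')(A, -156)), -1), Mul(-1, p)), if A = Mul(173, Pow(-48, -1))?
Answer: Rational(-514322977, 150758907) ≈ -3.4116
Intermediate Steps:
p = Rational(5045, 1479) (p = Mul(-35315, Rational(-1, 10353)) = Rational(5045, 1479) ≈ 3.4111)
A = Rational(-173, 48) (A = Mul(173, Rational(-1, 48)) = Rational(-173, 48) ≈ -3.6042)
Add(Pow(Add(-2120, Function('F')(A, -156)), -1), Mul(-1, p)) = Add(Pow(Add(-2120, Rational(-173, 48)), -1), Mul(-1, Rational(5045, 1479))) = Add(Pow(Rational(-101933, 48), -1), Rational(-5045, 1479)) = Add(Rational(-48, 101933), Rational(-5045, 1479)) = Rational(-514322977, 150758907)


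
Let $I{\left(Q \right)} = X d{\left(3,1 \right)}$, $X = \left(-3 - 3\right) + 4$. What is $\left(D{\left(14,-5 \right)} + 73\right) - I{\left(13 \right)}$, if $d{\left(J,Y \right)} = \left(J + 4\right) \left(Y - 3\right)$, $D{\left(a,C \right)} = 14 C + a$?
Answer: $-11$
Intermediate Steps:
$D{\left(a,C \right)} = a + 14 C$
$d{\left(J,Y \right)} = \left(-3 + Y\right) \left(4 + J\right)$ ($d{\left(J,Y \right)} = \left(4 + J\right) \left(-3 + Y\right) = \left(-3 + Y\right) \left(4 + J\right)$)
$X = -2$ ($X = -6 + 4 = -2$)
$I{\left(Q \right)} = 28$ ($I{\left(Q \right)} = - 2 \left(-12 - 9 + 4 \cdot 1 + 3 \cdot 1\right) = - 2 \left(-12 - 9 + 4 + 3\right) = \left(-2\right) \left(-14\right) = 28$)
$\left(D{\left(14,-5 \right)} + 73\right) - I{\left(13 \right)} = \left(\left(14 + 14 \left(-5\right)\right) + 73\right) - 28 = \left(\left(14 - 70\right) + 73\right) - 28 = \left(-56 + 73\right) - 28 = 17 - 28 = -11$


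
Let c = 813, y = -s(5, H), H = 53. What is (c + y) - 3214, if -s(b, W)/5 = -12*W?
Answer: -5581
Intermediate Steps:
s(b, W) = 60*W (s(b, W) = -(-60)*W = 60*W)
y = -3180 (y = -60*53 = -1*3180 = -3180)
(c + y) - 3214 = (813 - 3180) - 3214 = -2367 - 3214 = -5581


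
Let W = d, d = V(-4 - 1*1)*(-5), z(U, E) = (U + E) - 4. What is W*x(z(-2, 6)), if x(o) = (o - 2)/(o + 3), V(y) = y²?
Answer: 250/3 ≈ 83.333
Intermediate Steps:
z(U, E) = -4 + E + U (z(U, E) = (E + U) - 4 = -4 + E + U)
d = -125 (d = (-4 - 1*1)²*(-5) = (-4 - 1)²*(-5) = (-5)²*(-5) = 25*(-5) = -125)
W = -125
x(o) = (-2 + o)/(3 + o)
W*x(z(-2, 6)) = -125*(-2 + (-4 + 6 - 2))/(3 + (-4 + 6 - 2)) = -125*(-2 + 0)/(3 + 0) = -125*(-2)/3 = -125*(-⅔) = 250/3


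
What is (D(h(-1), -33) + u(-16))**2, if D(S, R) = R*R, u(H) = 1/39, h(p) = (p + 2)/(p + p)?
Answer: 1803870784/1521 ≈ 1.1860e+6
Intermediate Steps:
h(p) = (2 + p)/(2*p) (h(p) = (2 + p)/((2*p)) = (2 + p)*(1/(2*p)) = (2 + p)/(2*p))
u(H) = 1/39
D(S, R) = R**2
(D(h(-1), -33) + u(-16))**2 = ((-33)**2 + 1/39)**2 = (1089 + 1/39)**2 = (42472/39)**2 = 1803870784/1521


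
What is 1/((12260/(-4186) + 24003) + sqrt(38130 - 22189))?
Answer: 105135887857/2523198961232492 - 4380649*sqrt(15941)/2523198961232492 ≈ 4.1449e-5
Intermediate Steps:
1/((12260/(-4186) + 24003) + sqrt(38130 - 22189)) = 1/((12260*(-1/4186) + 24003) + sqrt(15941)) = 1/((-6130/2093 + 24003) + sqrt(15941)) = 1/(50232149/2093 + sqrt(15941))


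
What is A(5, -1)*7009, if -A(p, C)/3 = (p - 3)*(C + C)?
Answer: 84108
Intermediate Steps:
A(p, C) = -6*C*(-3 + p) (A(p, C) = -3*(p - 3)*(C + C) = -3*(-3 + p)*2*C = -6*C*(-3 + p))
A(5, -1)*7009 = (6*(-1)*(3 - 1*5))*7009 = (6*(-1)*(3 - 5))*7009 = (6*(-1)*(-2))*7009 = 12*7009 = 84108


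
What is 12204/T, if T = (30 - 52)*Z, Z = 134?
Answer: -3051/737 ≈ -4.1398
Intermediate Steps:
T = -2948 (T = (30 - 52)*134 = -22*134 = -2948)
12204/T = 12204/(-2948) = 12204*(-1/2948) = -3051/737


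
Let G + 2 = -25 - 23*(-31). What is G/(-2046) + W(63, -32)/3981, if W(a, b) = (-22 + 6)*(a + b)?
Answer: -208099/452507 ≈ -0.45988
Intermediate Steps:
W(a, b) = -16*a - 16*b (W(a, b) = -16*(a + b) = -16*a - 16*b)
G = 686 (G = -2 + (-25 - 23*(-31)) = -2 + (-25 + 713) = -2 + 688 = 686)
G/(-2046) + W(63, -32)/3981 = 686/(-2046) + (-16*63 - 16*(-32))/3981 = 686*(-1/2046) + (-1008 + 512)*(1/3981) = -343/1023 - 496*1/3981 = -343/1023 - 496/3981 = -208099/452507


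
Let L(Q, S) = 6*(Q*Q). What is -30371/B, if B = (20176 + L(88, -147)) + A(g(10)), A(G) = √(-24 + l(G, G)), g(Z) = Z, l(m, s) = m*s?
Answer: -505980860/1110222381 + 30371*√19/2220444762 ≈ -0.45569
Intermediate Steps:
L(Q, S) = 6*Q²
A(G) = √(-24 + G²) (A(G) = √(-24 + G*G) = √(-24 + G²))
B = 66640 + 2*√19 (B = (20176 + 6*88²) + √(-24 + 10²) = (20176 + 6*7744) + √(-24 + 100) = (20176 + 46464) + √76 = 66640 + 2*√19 ≈ 66649.)
-30371/B = -30371/(66640 + 2*√19)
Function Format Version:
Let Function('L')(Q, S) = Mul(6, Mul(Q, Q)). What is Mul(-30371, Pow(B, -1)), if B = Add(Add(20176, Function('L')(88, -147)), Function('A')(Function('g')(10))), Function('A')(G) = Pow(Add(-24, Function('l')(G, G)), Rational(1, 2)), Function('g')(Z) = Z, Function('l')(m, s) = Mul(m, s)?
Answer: Add(Rational(-505980860, 1110222381), Mul(Rational(30371, 2220444762), Pow(19, Rational(1, 2)))) ≈ -0.45569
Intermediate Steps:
Function('L')(Q, S) = Mul(6, Pow(Q, 2))
Function('A')(G) = Pow(Add(-24, Pow(G, 2)), Rational(1, 2)) (Function('A')(G) = Pow(Add(-24, Mul(G, G)), Rational(1, 2)) = Pow(Add(-24, Pow(G, 2)), Rational(1, 2)))
B = Add(66640, Mul(2, Pow(19, Rational(1, 2)))) (B = Add(Add(20176, Mul(6, Pow(88, 2))), Pow(Add(-24, Pow(10, 2)), Rational(1, 2))) = Add(Add(20176, Mul(6, 7744)), Pow(Add(-24, 100), Rational(1, 2))) = Add(Add(20176, 46464), Pow(76, Rational(1, 2))) = Add(66640, Mul(2, Pow(19, Rational(1, 2)))) ≈ 66649.)
Mul(-30371, Pow(B, -1)) = Mul(-30371, Pow(Add(66640, Mul(2, Pow(19, Rational(1, 2)))), -1))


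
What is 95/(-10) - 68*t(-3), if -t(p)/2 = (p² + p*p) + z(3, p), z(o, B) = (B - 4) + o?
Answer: 3789/2 ≈ 1894.5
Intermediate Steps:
z(o, B) = -4 + B + o (z(o, B) = (-4 + B) + o = -4 + B + o)
t(p) = 2 - 4*p² - 2*p (t(p) = -2*((p² + p*p) + (-4 + p + 3)) = -2*((p² + p²) + (-1 + p)) = -2*(2*p² + (-1 + p)) = -2*(-1 + p + 2*p²) = 2 - 4*p² - 2*p)
95/(-10) - 68*t(-3) = 95/(-10) - 68*(2 - 4*(-3)² - 2*(-3)) = 95*(-⅒) - 68*(2 - 4*9 + 6) = -19/2 - 68*(2 - 36 + 6) = -19/2 - 68*(-28) = -19/2 + 1904 = 3789/2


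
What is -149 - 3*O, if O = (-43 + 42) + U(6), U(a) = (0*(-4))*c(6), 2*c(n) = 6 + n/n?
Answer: -146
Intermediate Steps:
c(n) = 7/2 (c(n) = (6 + n/n)/2 = (6 + 1)/2 = (½)*7 = 7/2)
U(a) = 0 (U(a) = (0*(-4))*(7/2) = 0*(7/2) = 0)
O = -1 (O = (-43 + 42) + 0 = -1 + 0 = -1)
-149 - 3*O = -149 - 3*(-1) = -149 + 3 = -146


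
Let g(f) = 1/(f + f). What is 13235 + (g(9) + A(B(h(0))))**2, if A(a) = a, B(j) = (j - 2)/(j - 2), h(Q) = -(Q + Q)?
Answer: 4288501/324 ≈ 13236.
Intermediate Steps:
g(f) = 1/(2*f)
h(Q) = -2*Q
B(j) = 1 (B(j) = (-2 + j)/(-2 + j) = 1)
13235 + (g(9) + A(B(h(0))))**2 = 13235 + ((1/2)/9 + 1)**2 = 13235 + ((1/2)*(1/9) + 1)**2 = 13235 + (1/18 + 1)**2 = 13235 + (19/18)**2 = 13235 + 361/324 = 4288501/324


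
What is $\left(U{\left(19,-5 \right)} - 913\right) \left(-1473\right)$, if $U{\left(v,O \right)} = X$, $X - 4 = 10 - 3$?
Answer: $1328646$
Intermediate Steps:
$X = 11$ ($X = 4 + \left(10 - 3\right) = 4 + 7 = 11$)
$U{\left(v,O \right)} = 11$
$\left(U{\left(19,-5 \right)} - 913\right) \left(-1473\right) = \left(11 - 913\right) \left(-1473\right) = \left(-902\right) \left(-1473\right) = 1328646$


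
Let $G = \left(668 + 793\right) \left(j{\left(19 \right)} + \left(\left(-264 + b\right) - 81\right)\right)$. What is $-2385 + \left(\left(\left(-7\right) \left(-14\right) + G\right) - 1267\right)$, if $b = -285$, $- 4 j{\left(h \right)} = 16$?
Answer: $-929828$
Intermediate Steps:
$j{\left(h \right)} = -4$ ($j{\left(h \right)} = \left(- \frac{1}{4}\right) 16 = -4$)
$G = -926274$ ($G = \left(668 + 793\right) \left(-4 - 630\right) = 1461 \left(-4 - 630\right) = 1461 \left(-634\right) = -926274$)
$-2385 + \left(\left(\left(-7\right) \left(-14\right) + G\right) - 1267\right) = -2385 - 927443 = -929828$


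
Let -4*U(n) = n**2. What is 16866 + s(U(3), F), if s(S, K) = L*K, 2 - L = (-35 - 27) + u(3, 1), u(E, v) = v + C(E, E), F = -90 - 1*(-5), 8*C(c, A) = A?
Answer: 92343/8 ≈ 11543.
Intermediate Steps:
U(n) = -n**2/4
C(c, A) = A/8
F = -85 (F = -90 + 5 = -85)
u(E, v) = v + E/8
L = 501/8 (L = 2 - ((-35 - 27) + (1 + (1/8)*3)) = 2 - (-62 + (1 + 3/8)) = 2 - (-62 + 11/8) = 2 - 1*(-485/8) = 2 + 485/8 = 501/8 ≈ 62.625)
s(S, K) = 501*K/8
16866 + s(U(3), F) = 16866 + (501/8)*(-85) = 16866 - 42585/8 = 92343/8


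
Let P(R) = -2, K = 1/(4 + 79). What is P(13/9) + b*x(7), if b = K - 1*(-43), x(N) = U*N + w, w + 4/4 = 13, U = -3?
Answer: -32296/83 ≈ -389.11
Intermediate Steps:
w = 12 (w = -1 + 13 = 12)
K = 1/83 ≈ 0.012048
x(N) = 12 - 3*N (x(N) = -3*N + 12 = 12 - 3*N)
b = 3570/83 (b = 1/83 - 1*(-43) = 1/83 + 43 = 3570/83 ≈ 43.012)
P(13/9) + b*x(7) = -2 + 3570*(12 - 3*7)/83 = -2 + 3570*(12 - 21)/83 = -2 + (3570/83)*(-9) = -2 - 32130/83 = -32296/83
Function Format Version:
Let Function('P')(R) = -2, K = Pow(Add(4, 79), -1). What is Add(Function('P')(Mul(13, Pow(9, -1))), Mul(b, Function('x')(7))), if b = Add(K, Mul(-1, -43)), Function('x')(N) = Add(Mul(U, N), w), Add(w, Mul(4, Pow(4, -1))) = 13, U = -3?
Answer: Rational(-32296, 83) ≈ -389.11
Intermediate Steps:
w = 12 (w = Add(-1, 13) = 12)
K = Rational(1, 83) (K = Pow(83, -1) = Rational(1, 83) ≈ 0.012048)
Function('x')(N) = Add(12, Mul(-3, N)) (Function('x')(N) = Add(Mul(-3, N), 12) = Add(12, Mul(-3, N)))
b = Rational(3570, 83) (b = Add(Rational(1, 83), Mul(-1, -43)) = Add(Rational(1, 83), 43) = Rational(3570, 83) ≈ 43.012)
Add(Function('P')(Mul(13, Pow(9, -1))), Mul(b, Function('x')(7))) = Add(-2, Mul(Rational(3570, 83), Add(12, Mul(-3, 7)))) = Add(-2, Mul(Rational(3570, 83), Add(12, -21))) = Add(-2, Mul(Rational(3570, 83), -9)) = Add(-2, Rational(-32130, 83)) = Rational(-32296, 83)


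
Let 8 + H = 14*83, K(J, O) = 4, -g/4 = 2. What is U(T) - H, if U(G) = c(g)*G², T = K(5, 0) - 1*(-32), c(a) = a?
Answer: -11522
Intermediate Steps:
g = -8 (g = -4*2 = -8)
H = 1154 (H = -8 + 14*83 = -8 + 1162 = 1154)
T = 36 (T = 4 - 1*(-32) = 4 + 32 = 36)
U(G) = -8*G²
U(T) - H = -8*36² - 1*1154 = -8*1296 - 1154 = -10368 - 1154 = -11522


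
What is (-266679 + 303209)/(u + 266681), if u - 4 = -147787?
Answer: 1405/4573 ≈ 0.30724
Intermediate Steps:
u = -147783 (u = 4 - 147787 = -147783)
(-266679 + 303209)/(u + 266681) = (-266679 + 303209)/(-147783 + 266681) = 36530/118898 = 36530*(1/118898) = 1405/4573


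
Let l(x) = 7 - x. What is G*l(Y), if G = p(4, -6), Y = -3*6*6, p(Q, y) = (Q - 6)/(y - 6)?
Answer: 115/6 ≈ 19.167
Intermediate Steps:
p(Q, y) = (-6 + Q)/(-6 + y)
Y = -108 (Y = -18*6 = -108)
G = 1/6 (G = (-6 + 4)/(-6 - 6) = -2/(-12) = -1/12*(-2) = 1/6 ≈ 0.16667)
G*l(Y) = (7 - 1*(-108))/6 = (7 + 108)/6 = (1/6)*115 = 115/6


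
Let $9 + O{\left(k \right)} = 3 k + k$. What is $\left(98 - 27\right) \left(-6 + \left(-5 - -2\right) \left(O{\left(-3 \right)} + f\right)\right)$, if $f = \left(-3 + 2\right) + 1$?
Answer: $4047$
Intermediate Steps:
$O{\left(k \right)} = -9 + 4 k$ ($O{\left(k \right)} = -9 + \left(3 k + k\right) = -9 + 4 k$)
$f = 0$ ($f = -1 + 1 = 0$)
$\left(98 - 27\right) \left(-6 + \left(-5 - -2\right) \left(O{\left(-3 \right)} + f\right)\right) = \left(98 - 27\right) \left(-6 + \left(-5 - -2\right) \left(\left(-9 + 4 \left(-3\right)\right) + 0\right)\right) = 71 \left(-6 + \left(-5 + 2\right) \left(\left(-9 - 12\right) + 0\right)\right) = 71 \left(-6 - 3 \left(-21 + 0\right)\right) = 71 \left(-6 - -63\right) = 71 \left(-6 + 63\right) = 71 \cdot 57 = 4047$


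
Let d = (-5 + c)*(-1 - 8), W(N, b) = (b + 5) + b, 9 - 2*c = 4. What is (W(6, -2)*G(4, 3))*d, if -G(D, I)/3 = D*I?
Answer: -810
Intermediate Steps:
c = 5/2 (c = 9/2 - ½*4 = 9/2 - 2 = 5/2 ≈ 2.5000)
W(N, b) = 5 + 2*b (W(N, b) = (5 + b) + b = 5 + 2*b)
G(D, I) = -3*D*I
d = 45/2 (d = (-5 + 5/2)*(-1 - 8) = -5/2*(-9) = 45/2 ≈ 22.500)
(W(6, -2)*G(4, 3))*d = ((5 + 2*(-2))*(-3*4*3))*(45/2) = ((5 - 4)*(-36))*(45/2) = (1*(-36))*(45/2) = -36*45/2 = -810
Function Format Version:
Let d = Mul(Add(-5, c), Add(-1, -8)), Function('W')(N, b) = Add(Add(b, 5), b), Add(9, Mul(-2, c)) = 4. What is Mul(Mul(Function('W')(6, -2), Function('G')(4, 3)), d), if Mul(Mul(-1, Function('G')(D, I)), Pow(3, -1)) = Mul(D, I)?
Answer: -810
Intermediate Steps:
c = Rational(5, 2) (c = Add(Rational(9, 2), Mul(Rational(-1, 2), 4)) = Add(Rational(9, 2), -2) = Rational(5, 2) ≈ 2.5000)
Function('W')(N, b) = Add(5, Mul(2, b)) (Function('W')(N, b) = Add(Add(5, b), b) = Add(5, Mul(2, b)))
Function('G')(D, I) = Mul(-3, D, I) (Function('G')(D, I) = Mul(-3, Mul(D, I)) = Mul(-3, D, I))
d = Rational(45, 2) (d = Mul(Add(-5, Rational(5, 2)), Add(-1, -8)) = Mul(Rational(-5, 2), -9) = Rational(45, 2) ≈ 22.500)
Mul(Mul(Function('W')(6, -2), Function('G')(4, 3)), d) = Mul(Mul(Add(5, Mul(2, -2)), Mul(-3, 4, 3)), Rational(45, 2)) = Mul(Mul(Add(5, -4), -36), Rational(45, 2)) = Mul(Mul(1, -36), Rational(45, 2)) = Mul(-36, Rational(45, 2)) = -810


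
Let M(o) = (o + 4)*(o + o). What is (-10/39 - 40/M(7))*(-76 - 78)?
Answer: 3100/39 ≈ 79.487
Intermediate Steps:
M(o) = 2*o*(4 + o) (M(o) = (4 + o)*(2*o) = 2*o*(4 + o))
(-10/39 - 40/M(7))*(-76 - 78) = (-10/39 - 40*1/(14*(4 + 7)))*(-76 - 78) = (-10*1/39 - 40/(2*7*11))*(-154) = (-10/39 - 40/154)*(-154) = (-10/39 - 40*1/154)*(-154) = (-10/39 - 20/77)*(-154) = -1550/3003*(-154) = 3100/39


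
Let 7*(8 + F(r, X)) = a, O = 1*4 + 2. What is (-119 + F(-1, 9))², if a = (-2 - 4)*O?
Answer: 855625/49 ≈ 17462.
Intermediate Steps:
O = 6 (O = 4 + 2 = 6)
a = -36 (a = (-2 - 4)*6 = -6*6 = -36)
F(r, X) = -92/7 (F(r, X) = -8 + (⅐)*(-36) = -8 - 36/7 = -92/7)
(-119 + F(-1, 9))² = (-119 - 92/7)² = (-925/7)² = 855625/49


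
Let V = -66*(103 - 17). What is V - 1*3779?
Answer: -9455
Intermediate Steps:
V = -5676 (V = -66*86 = -5676)
V - 1*3779 = -5676 - 1*3779 = -5676 - 3779 = -9455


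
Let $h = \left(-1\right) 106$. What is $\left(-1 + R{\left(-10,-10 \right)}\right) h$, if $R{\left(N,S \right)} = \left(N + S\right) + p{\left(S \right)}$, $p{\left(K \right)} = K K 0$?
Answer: $2226$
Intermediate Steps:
$h = -106$
$p{\left(K \right)} = 0$ ($p{\left(K \right)} = K^{2} \cdot 0 = 0$)
$R{\left(N,S \right)} = N + S$ ($R{\left(N,S \right)} = \left(N + S\right) + 0 = N + S$)
$\left(-1 + R{\left(-10,-10 \right)}\right) h = \left(-1 - 20\right) \left(-106\right) = \left(-21\right) \left(-106\right) = 2226$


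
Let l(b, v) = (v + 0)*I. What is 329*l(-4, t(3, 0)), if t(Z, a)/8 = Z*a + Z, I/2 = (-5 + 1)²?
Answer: 252672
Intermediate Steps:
I = 32 (I = 2*(-5 + 1)² = 2*(-4)² = 2*16 = 32)
t(Z, a) = 8*Z + 8*Z*a (t(Z, a) = 8*(Z*a + Z) = 8*(Z + Z*a) = 8*Z + 8*Z*a)
l(b, v) = 32*v (l(b, v) = (v + 0)*32 = v*32 = 32*v)
329*l(-4, t(3, 0)) = 329*(32*(8*3*(1 + 0))) = 329*(32*(8*3*1)) = 329*(32*24) = 329*768 = 252672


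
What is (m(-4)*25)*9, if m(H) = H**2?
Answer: 3600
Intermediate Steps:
(m(-4)*25)*9 = ((-4)**2*25)*9 = (16*25)*9 = 400*9 = 3600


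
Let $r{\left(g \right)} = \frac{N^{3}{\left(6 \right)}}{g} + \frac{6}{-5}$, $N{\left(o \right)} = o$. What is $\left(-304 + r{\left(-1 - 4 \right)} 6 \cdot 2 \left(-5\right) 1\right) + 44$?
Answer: $2404$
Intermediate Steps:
$r{\left(g \right)} = - \frac{6}{5} + \frac{216}{g}$ ($r{\left(g \right)} = \frac{6^{3}}{g} + \frac{6}{-5} = \frac{216}{g} + 6 \left(- \frac{1}{5}\right) = \frac{216}{g} - \frac{6}{5} = - \frac{6}{5} + \frac{216}{g}$)
$\left(-304 + r{\left(-1 - 4 \right)} 6 \cdot 2 \left(-5\right) 1\right) + 44 = \left(-304 + \left(- \frac{6}{5} + \frac{216}{-1 - 4}\right) 6 \cdot 2 \left(-5\right) 1\right) + 44 = \left(-304 + \left(- \frac{6}{5} + \frac{216}{-5}\right) 6 \left(\left(-10\right) 1\right)\right) + 44 = \left(-304 + \left(- \frac{6}{5} + 216 \left(- \frac{1}{5}\right)\right) 6 \left(-10\right)\right) + 44 = \left(-304 + \left(- \frac{6}{5} - \frac{216}{5}\right) 6 \left(-10\right)\right) + 44 = \left(-304 + \left(- \frac{222}{5}\right) 6 \left(-10\right)\right) + 44 = \left(-304 - -2664\right) + 44 = \left(-304 + 2664\right) + 44 = 2360 + 44 = 2404$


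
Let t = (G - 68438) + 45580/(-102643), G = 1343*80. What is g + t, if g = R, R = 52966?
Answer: 9439825844/102643 ≈ 91968.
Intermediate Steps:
g = 52966
G = 107440
t = 4003236706/102643 (t = (107440 - 68438) + 45580/(-102643) = 39002 + 45580*(-1/102643) = 39002 - 45580/102643 = 4003236706/102643 ≈ 39002.)
g + t = 52966 + 4003236706/102643 = 9439825844/102643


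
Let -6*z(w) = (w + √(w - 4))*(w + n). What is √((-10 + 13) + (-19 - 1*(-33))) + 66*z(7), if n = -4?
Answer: -231 + √17 - 33*√3 ≈ -284.03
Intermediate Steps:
z(w) = -(-4 + w)*(w + √(-4 + w))/6 (z(w) = -(w + √(w - 4))*(w - 4)/6 = -(w + √(-4 + w))*(-4 + w)/6 = -(-4 + w)*(w + √(-4 + w))/6)
√((-10 + 13) + (-19 - 1*(-33))) + 66*z(7) = √((-10 + 13) + (-19 - 1*(-33))) + 66*(-⅙*7² + (⅔)*7 + 2*√(-4 + 7)/3 - ⅙*7*√(-4 + 7)) = √(3 + (-19 + 33)) + 66*(-⅙*49 + 14/3 + 2*√3/3 - ⅙*7*√3) = √(3 + 14) + 66*(-49/6 + 14/3 + 2*√3/3 - 7*√3/6) = √17 + 66*(-7/2 - √3/2) = √17 + (-231 - 33*√3) = -231 + √17 - 33*√3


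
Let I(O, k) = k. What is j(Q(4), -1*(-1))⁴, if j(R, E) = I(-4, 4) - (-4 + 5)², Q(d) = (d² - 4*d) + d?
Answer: 81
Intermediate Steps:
Q(d) = d² - 3*d
j(R, E) = 3 (j(R, E) = 4 - (-4 + 5)² = 4 - 1*1² = 4 - 1*1 = 4 - 1 = 3)
j(Q(4), -1*(-1))⁴ = 3⁴ = 81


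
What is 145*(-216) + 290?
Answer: -31030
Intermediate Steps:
145*(-216) + 290 = -31320 + 290 = -31030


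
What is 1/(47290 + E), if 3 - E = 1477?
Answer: 1/45816 ≈ 2.1826e-5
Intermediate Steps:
E = -1474 (E = 3 - 1*1477 = 3 - 1477 = -1474)
1/(47290 + E) = 1/(47290 - 1474) = 1/45816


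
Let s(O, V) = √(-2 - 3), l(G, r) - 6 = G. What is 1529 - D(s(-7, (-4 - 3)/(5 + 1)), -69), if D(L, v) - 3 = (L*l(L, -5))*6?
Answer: 1556 - 36*I*√5 ≈ 1556.0 - 80.498*I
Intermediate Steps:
l(G, r) = 6 + G
s(O, V) = I*√5 (s(O, V) = √(-5) = I*√5)
D(L, v) = 3 + 6*L*(6 + L) (D(L, v) = 3 + (L*(6 + L))*6 = 3 + 6*L*(6 + L))
1529 - D(s(-7, (-4 - 3)/(5 + 1)), -69) = 1529 - (3 + 6*(I*√5)*(6 + I*√5)) = 1529 - (3 + 6*I*√5*(6 + I*√5)) = 1529 + (-3 - 6*I*√5*(6 + I*√5)) = 1526 - 6*I*√5*(6 + I*√5)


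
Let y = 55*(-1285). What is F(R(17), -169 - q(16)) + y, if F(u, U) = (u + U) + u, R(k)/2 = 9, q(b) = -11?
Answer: -70797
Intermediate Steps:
R(k) = 18 (R(k) = 2*9 = 18)
F(u, U) = U + 2*u (F(u, U) = (U + u) + u = U + 2*u)
y = -70675
F(R(17), -169 - q(16)) + y = ((-169 - 1*(-11)) + 2*18) - 70675 = ((-169 + 11) + 36) - 70675 = (-158 + 36) - 70675 = -122 - 70675 = -70797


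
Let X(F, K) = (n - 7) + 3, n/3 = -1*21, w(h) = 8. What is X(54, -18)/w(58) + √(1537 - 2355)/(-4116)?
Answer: -67/8 - I*√818/4116 ≈ -8.375 - 0.0069487*I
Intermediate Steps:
n = -63 (n = 3*(-1*21) = 3*(-21) = -63)
X(F, K) = -67 (X(F, K) = (-63 - 7) + 3 = -70 + 3 = -67)
X(54, -18)/w(58) + √(1537 - 2355)/(-4116) = -67/8 + √(1537 - 2355)/(-4116) = -67*⅛ + √(-818)*(-1/4116) = -67/8 + (I*√818)*(-1/4116) = -67/8 - I*√818/4116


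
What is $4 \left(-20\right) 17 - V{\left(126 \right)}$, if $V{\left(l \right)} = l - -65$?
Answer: $-1551$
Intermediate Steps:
$V{\left(l \right)} = 65 + l$ ($V{\left(l \right)} = l + 65 = 65 + l$)
$4 \left(-20\right) 17 - V{\left(126 \right)} = 4 \left(-20\right) 17 - \left(65 + 126\right) = \left(-80\right) 17 - 191 = -1360 - 191 = -1551$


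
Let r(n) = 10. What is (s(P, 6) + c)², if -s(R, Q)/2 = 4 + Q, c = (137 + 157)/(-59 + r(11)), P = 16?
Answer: 676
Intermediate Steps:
c = -6 (c = (137 + 157)/(-59 + 10) = 294/(-49) = 294*(-1/49) = -6)
s(R, Q) = -8 - 2*Q (s(R, Q) = -2*(4 + Q) = -8 - 2*Q)
(s(P, 6) + c)² = ((-8 - 2*6) - 6)² = ((-8 - 12) - 6)² = (-20 - 6)² = (-26)² = 676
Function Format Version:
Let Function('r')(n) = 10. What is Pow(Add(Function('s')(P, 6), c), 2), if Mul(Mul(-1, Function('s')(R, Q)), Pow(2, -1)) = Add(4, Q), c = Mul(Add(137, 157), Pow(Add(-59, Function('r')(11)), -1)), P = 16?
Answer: 676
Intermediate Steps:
c = -6 (c = Mul(Add(137, 157), Pow(Add(-59, 10), -1)) = Mul(294, Pow(-49, -1)) = Mul(294, Rational(-1, 49)) = -6)
Function('s')(R, Q) = Add(-8, Mul(-2, Q)) (Function('s')(R, Q) = Mul(-2, Add(4, Q)) = Add(-8, Mul(-2, Q)))
Pow(Add(Function('s')(P, 6), c), 2) = Pow(Add(Add(-8, Mul(-2, 6)), -6), 2) = Pow(Add(Add(-8, -12), -6), 2) = Pow(Add(-20, -6), 2) = Pow(-26, 2) = 676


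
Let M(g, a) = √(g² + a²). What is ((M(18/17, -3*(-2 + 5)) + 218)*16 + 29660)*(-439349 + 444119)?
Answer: 158115960 + 686880*√293/17 ≈ 1.5881e+8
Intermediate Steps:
M(g, a) = √(a² + g²)
((M(18/17, -3*(-2 + 5)) + 218)*16 + 29660)*(-439349 + 444119) = ((√((-3*(-2 + 5))² + (18/17)²) + 218)*16 + 29660)*(-439349 + 444119) = ((√((-3*3)² + (18*(1/17))²) + 218)*16 + 29660)*4770 = ((√((-9)² + (18/17)²) + 218)*16 + 29660)*4770 = ((√(81 + 324/289) + 218)*16 + 29660)*4770 = ((√(23733/289) + 218)*16 + 29660)*4770 = ((9*√293/17 + 218)*16 + 29660)*4770 = ((218 + 9*√293/17)*16 + 29660)*4770 = ((3488 + 144*√293/17) + 29660)*4770 = (33148 + 144*√293/17)*4770 = 158115960 + 686880*√293/17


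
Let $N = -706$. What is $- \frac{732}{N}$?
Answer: $\frac{366}{353} \approx 1.0368$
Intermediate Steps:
$- \frac{732}{N} = - \frac{732}{-706} = \left(-732\right) \left(- \frac{1}{706}\right) = \frac{366}{353}$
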